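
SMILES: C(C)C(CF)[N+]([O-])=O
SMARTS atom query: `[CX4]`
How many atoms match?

4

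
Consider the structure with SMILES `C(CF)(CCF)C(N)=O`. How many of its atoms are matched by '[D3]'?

The query [D3] means: atom with exactly three heavy-atom neighbours.
Check the 9 heavy atoms by environment: 3× C (D2) → no; 2× C (D3) → match; 1× O (D1) → no; 1× N (D1) → no; 2× F (D1) → no.
That gives 2 matching atoms.

2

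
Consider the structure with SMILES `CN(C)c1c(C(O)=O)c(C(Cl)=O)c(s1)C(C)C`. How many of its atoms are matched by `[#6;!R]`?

7

The query [#6;!R] means: carbon not in any ring.
Check the 17 heavy atoms by environment: 1× s (aromatic, in 5-ring) → no; 4× c (aromatic, in 5-ring) → no; 7× C (acyclic) → match; 3× O (acyclic) → no; 1× N (acyclic) → no; 1× Cl (acyclic) → no.
That gives 7 matching atoms.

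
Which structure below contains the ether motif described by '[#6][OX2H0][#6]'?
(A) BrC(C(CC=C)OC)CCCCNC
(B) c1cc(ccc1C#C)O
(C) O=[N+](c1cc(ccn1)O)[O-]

A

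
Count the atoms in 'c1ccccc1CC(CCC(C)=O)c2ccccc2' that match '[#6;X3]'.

The query [#6;X3] means: any carbon (aromatic or not) with three total connections.
Check the 19 heavy atoms by environment: 5× C (X4) → no; 12× c (aromatic, X3) → match; 1× C (X3) → match; 1× O (X1) → no.
Summing the matching environments: 12 + 1 = 13 matching atoms.

13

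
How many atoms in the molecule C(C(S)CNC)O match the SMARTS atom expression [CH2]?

2

Check the 7 heavy atoms by environment: 2× C (H2) → match; 1× C (H1) → no; 1× S (H1) → no; 1× O (H1) → no; 1× N (H1) → no; 1× C (H3) → no.
That gives 2 matching atoms.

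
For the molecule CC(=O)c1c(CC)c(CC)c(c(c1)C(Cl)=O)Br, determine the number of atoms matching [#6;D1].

3

The query [#6;D1] means: carbon bonded to exactly one heavy atom.
Check the 17 heavy atoms by environment: 5× c (aromatic, D3) → no; 1× c (aromatic, D2) → no; 2× C (D3) → no; 2× O (D1) → no; 1× Cl (D1) → no; 3× C (D1) → match; 1× Br (D1) → no; 2× C (D2) → no.
That gives 3 matching atoms.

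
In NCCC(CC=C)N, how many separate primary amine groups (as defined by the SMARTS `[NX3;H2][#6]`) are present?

2

[NX3;H2][#6] is the SMARTS for a primary amine: a trivalent nitrogen with two H attached to carbon.
The molecule carries 2 separate instances of a primary amino group (-NH2) meeting every constraint; each maps to a distinct set of atoms, giving 2 matches.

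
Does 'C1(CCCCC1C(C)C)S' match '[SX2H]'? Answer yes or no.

Yes

The pattern [SX2H] describes an aliphatic sulfur with two connections, one being H — a thiol.
The molecule carries a thiol (-SH), whose atoms satisfy every constraint of the query, so the pattern matches.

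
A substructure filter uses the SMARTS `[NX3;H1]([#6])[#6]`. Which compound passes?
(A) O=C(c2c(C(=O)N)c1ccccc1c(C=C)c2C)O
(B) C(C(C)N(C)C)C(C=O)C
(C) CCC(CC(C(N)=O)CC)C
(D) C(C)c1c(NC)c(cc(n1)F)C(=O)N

[NX3;H1]([#6])[#6] describes a trivalent nitrogen with one H, bonded to two carbons (a secondary amine).
(A) has a primary amide (-C(=O)NH2) but the -C(=O)NH2 nitrogen has H2, not H1.
(B) has a dimethylamino group (-N(CH3)2) but the nitrogen has H0, not H1.
(C) has a primary amide (-C(=O)NH2) but the -C(=O)NH2 nitrogen has H2, not H1.
(D) contains an N-methylamino group (-NHCH3), which satisfies every atom and bond constraint.
So the answer is (D).

D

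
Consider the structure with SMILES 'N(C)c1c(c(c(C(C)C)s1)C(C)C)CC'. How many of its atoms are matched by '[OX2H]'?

0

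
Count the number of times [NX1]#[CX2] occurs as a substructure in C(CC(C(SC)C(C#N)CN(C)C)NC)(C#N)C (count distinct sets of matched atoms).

[NX1]#[CX2] is the SMARTS for a nitrile: a nitrogen triple-bonded to a two-connected carbon.
The molecule carries 2 separate instances of a nitrile (-C#N) meeting every constraint; each maps to a distinct set of atoms, giving 2 matches.

2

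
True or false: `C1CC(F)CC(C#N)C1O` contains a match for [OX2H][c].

False

The pattern [OX2H][c] describes a hydroxyl oxygen attached to an aromatic carbon — a phenol.
The closest candidate here is a hydroxyl group (-OH), but the -OH is on an aliphatic carbon, not an aromatic c. No other fragment satisfies the full query, so there is no match.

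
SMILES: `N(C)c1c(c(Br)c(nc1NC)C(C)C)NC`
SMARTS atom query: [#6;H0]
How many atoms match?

5

Check the 16 heavy atoms by environment: 1× n (aromatic, H0) → no; 5× c (aromatic, H0) → match; 1× C (H1) → no; 5× C (H3) → no; 3× N (H1) → no; 1× Br (H0) → no.
That gives 5 matching atoms.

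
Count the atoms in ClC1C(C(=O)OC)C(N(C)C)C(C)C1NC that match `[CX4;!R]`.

5

The query [CX4;!R] means: aliphatic carbon with four total connections, not in a ring.
Check the 16 heavy atoms by environment: 5× C (X4, in 5-ring) → no; 2× N (X3, acyclic) → no; 5× C (X4, acyclic) → match; 1× Cl (X1, acyclic) → no; 1× C (X3, acyclic) → no; 1× O (X1, acyclic) → no; 1× O (X2, acyclic) → no.
That gives 5 matching atoms.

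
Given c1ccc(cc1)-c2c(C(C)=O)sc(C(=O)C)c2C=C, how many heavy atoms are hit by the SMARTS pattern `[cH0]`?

Check the 19 heavy atoms by environment: 1× s (aromatic, H0) → no; 5× c (aromatic, H0) → match; 1× C (H1) → no; 1× C (H2) → no; 2× C (H0) → no; 2× O (H0) → no; 2× C (H3) → no; 5× c (aromatic, H1) → no.
That gives 5 matching atoms.

5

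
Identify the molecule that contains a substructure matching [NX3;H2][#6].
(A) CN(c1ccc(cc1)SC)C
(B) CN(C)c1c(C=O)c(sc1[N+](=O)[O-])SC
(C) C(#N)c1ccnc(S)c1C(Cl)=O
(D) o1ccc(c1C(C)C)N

[NX3;H2][#6] describes a trivalent nitrogen with two H attached to carbon (a primary amine).
(A) has a dimethylamino group (-N(CH3)2) but the nitrogen has H0, not H2.
(B) has a nitro group (-[N+](=O)[O-]) but the nitrogen is [N+] with no H, not NX3H2.
(C) has a nitrile (-C#N) but the nitrogen is NX1 (triple-bonded), not NX3 with two H.
(D) contains a primary amino group (-NH2), which satisfies every atom and bond constraint.
So the answer is (D).

D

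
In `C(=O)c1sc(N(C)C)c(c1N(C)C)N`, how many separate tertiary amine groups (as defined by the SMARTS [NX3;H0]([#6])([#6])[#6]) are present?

2

[NX3;H0]([#6])([#6])[#6] is the SMARTS for a tertiary amine: a trivalent nitrogen with no H, bonded to three carbons.
The molecule carries 2 separate instances of a dimethylamino group (-N(CH3)2) meeting every constraint; each maps to a distinct set of atoms, giving 2 matches.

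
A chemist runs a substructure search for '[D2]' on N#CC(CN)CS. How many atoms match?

3

The query [D2] means: atom with exactly two heavy-atom neighbours.
Check the 7 heavy atoms by environment: 3× C (D2) → match; 1× C (D3) → no; 2× N (D1) → no; 1× S (D1) → no.
That gives 3 matching atoms.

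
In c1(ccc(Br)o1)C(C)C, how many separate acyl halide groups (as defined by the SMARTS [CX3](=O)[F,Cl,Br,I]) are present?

0

[CX3](=O)[F,Cl,Br,I] is the SMARTS for an acyl halide: a carbonyl carbon bonded to a halogen.
No fragment in the molecule satisfies every constraint, giving 0 matches.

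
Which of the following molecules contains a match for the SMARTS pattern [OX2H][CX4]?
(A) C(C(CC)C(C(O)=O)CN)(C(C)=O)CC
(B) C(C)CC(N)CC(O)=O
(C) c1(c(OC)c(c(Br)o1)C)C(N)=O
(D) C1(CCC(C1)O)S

D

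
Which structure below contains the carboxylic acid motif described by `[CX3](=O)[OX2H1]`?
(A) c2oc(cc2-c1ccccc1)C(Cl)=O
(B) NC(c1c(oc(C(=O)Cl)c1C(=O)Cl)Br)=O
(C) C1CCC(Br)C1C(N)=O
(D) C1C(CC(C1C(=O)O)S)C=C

D

[CX3](=O)[OX2H1] describes an sp2 carbon double-bonded to O and single-bonded to an -OH oxygen (a carboxylic acid).
(A) has an acyl chloride (-C(=O)Cl) but the carbonyl is bonded to Cl, not to an -OH oxygen.
(B) has an acyl chloride (-C(=O)Cl) but the carbonyl is bonded to Cl, not to an -OH oxygen.
(C) has a primary amide (-C(=O)NH2) but the carbonyl is bonded to N, not to an -OH oxygen.
(D) contains a carboxylic acid group (-C(=O)OH), which satisfies every atom and bond constraint.
So the answer is (D).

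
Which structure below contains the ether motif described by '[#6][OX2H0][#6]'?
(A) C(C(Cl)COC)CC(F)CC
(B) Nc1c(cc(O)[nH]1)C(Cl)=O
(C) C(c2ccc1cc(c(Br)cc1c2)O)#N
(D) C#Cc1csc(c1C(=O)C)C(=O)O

A

[#6][OX2H0][#6] describes an aliphatic oxygen bridging two carbons with no H on the oxygen (an ether).
(A) contains a methoxy ether (-OCH3), which satisfies every atom and bond constraint.
(B) has a hydroxyl group (-OH) but the oxygen has H1, not H0 bridging two carbons.
(C) has a hydroxyl group (-OH) but the oxygen has H1, not H0 bridging two carbons.
(D) has a carboxylic acid group (-C(=O)OH) but the -OH oxygen has H1; the =O is OX1, not OX2.
So the answer is (A).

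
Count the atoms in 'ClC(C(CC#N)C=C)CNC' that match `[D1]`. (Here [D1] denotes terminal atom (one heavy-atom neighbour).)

The query [D1] means: atom with exactly one heavy-atom neighbour (degree 1).
Check the 11 heavy atoms by environment: 4× C (D2) → no; 2× C (D3) → no; 1× Cl (D1) → match; 1× N (D2) → no; 2× C (D1) → match; 1× N (D1) → match.
Summing the matching environments: 1 + 2 + 1 = 4 matching atoms.

4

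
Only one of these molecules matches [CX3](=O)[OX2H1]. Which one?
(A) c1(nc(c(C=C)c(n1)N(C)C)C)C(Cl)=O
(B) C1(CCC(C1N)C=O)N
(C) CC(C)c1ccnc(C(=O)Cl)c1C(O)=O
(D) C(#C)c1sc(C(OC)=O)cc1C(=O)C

C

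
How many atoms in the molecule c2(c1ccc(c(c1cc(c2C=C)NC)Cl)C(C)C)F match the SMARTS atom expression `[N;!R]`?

1

The query [N;!R] means: aliphatic nitrogen not in a ring.
Check the 19 heavy atoms by environment: 10× c (aromatic, in 6-ring) → no; 6× C (acyclic) → no; 1× N (acyclic) → match; 1× Cl (acyclic) → no; 1× F (acyclic) → no.
That gives 1 matching atom.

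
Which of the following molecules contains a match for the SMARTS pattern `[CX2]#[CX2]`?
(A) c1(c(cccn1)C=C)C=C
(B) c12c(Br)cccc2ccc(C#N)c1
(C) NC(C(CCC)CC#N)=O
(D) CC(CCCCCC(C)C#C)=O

[CX2]#[CX2] describes a carbon-carbon triple bond (an alkyne).
(A) has a vinyl group (-CH=CH2) but the C=C is a double bond; both carbons are CX3, not CX2.
(B) has a nitrile (-C#N) but the triple bond is C#N, not C#C.
(C) has a nitrile (-C#N) but the triple bond is C#N, not C#C.
(D) contains an ethynyl group (-C#CH), which satisfies every atom and bond constraint.
So the answer is (D).

D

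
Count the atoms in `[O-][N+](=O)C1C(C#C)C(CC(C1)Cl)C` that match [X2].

2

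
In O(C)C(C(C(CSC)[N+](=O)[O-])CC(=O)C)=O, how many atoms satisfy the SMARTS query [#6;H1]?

2

Check the 16 heavy atoms by environment: 2× C (H2) → no; 2× C (H1) → match; 2× C (H0) → no; 4× O (H0) → no; 3× C (H3) → no; 1× N (charge +1, H0) → no; 1× O (charge -1, H0) → no; 1× S (H0) → no.
That gives 2 matching atoms.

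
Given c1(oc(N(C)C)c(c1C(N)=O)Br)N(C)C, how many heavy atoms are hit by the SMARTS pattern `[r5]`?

Check the 15 heavy atoms by environment: 1× o (aromatic, in 5-ring) → match; 4× c (aromatic, in 5-ring) → match; 3× N (acyclic) → no; 5× C (acyclic) → no; 1× O (acyclic) → no; 1× Br (acyclic) → no.
Summing the matching environments: 1 + 4 = 5 matching atoms.

5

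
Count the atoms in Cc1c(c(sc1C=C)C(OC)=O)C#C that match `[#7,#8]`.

The query [#7,#8] means: nitrogen or oxygen (comma = OR).
Check the 14 heavy atoms by environment: 1× s (aromatic) → no; 4× c (aromatic) → no; 7× C → no; 2× O → match.
That gives 2 matching atoms.

2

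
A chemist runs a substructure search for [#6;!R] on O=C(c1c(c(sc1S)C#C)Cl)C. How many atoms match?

4

The query [#6;!R] means: carbon not in any ring.
Check the 12 heavy atoms by environment: 1× s (aromatic, in 5-ring) → no; 4× c (aromatic, in 5-ring) → no; 4× C (acyclic) → match; 1× O (acyclic) → no; 1× S (acyclic) → no; 1× Cl (acyclic) → no.
That gives 4 matching atoms.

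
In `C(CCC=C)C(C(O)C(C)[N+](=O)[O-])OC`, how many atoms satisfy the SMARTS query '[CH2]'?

4

The query [CH2] means: aliphatic carbon with exactly two hydrogens.
Check the 15 heavy atoms by environment: 4× C (H2) → match; 4× C (H1) → no; 2× C (H3) → no; 2× O (H0) → no; 1× O (H1) → no; 1× N (charge +1, H0) → no; 1× O (charge -1, H0) → no.
That gives 4 matching atoms.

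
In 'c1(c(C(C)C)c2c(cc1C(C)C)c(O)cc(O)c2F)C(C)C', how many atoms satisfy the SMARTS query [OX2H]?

2

The query [OX2H] means: aliphatic oxygen with two connections, one of which is H — an -OH oxygen.
Check the 22 heavy atoms by environment: 8× c (aromatic, H0, X3) → no; 2× c (aromatic, H1, X3) → no; 2× O (H1, X2) → match; 3× C (H1, X4) → no; 6× C (H3, X4) → no; 1× F (H0, X1) → no.
That gives 2 matching atoms.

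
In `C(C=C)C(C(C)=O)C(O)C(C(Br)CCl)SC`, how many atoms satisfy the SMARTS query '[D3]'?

5

Check the 16 heavy atoms by environment: 3× C (D2) → no; 5× C (D3) → match; 2× O (D1) → no; 3× C (D1) → no; 1× Cl (D1) → no; 1× S (D2) → no; 1× Br (D1) → no.
That gives 5 matching atoms.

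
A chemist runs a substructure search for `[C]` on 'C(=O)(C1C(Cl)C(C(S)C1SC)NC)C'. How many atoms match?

9

The query [C] means: uppercase C matches aliphatic (non-aromatic) carbon only.
Check the 14 heavy atoms by environment: 9× C → match; 2× S → no; 1× O → no; 1× Cl → no; 1× N → no.
That gives 9 matching atoms.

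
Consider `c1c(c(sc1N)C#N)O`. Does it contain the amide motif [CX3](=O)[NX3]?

The pattern [CX3](=O)[NX3] describes a carbonyl carbon bonded to a trivalent nitrogen — an amide.
The closest candidate here is a primary amino group (-NH2), but the -NH2 is not attached to a carbonyl carbon. No other fragment satisfies the full query, so there is no match.

No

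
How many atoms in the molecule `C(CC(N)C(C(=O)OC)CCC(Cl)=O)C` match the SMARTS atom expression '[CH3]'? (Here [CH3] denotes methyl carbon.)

2

The query [CH3] means: aliphatic carbon with exactly three hydrogens.
Check the 15 heavy atoms by environment: 2× C (H3) → match; 4× C (H2) → no; 2× C (H1) → no; 2× C (H0) → no; 3× O (H0) → no; 1× Cl (H0) → no; 1× N (H2) → no.
That gives 2 matching atoms.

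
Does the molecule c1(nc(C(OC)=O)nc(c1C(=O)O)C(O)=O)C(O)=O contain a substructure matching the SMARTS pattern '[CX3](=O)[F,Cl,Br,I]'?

The pattern [CX3](=O)[F,Cl,Br,I] describes a carbonyl carbon bonded to a halogen — an acyl halide.
The closest candidate here is a carboxylic acid group (-C(=O)OH), but the carbonyl is bonded to -OH, not to a halogen. No other fragment satisfies the full query, so there is no match.

No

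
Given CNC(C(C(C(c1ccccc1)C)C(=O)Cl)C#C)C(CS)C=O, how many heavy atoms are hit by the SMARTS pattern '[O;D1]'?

Check the 23 heavy atoms by environment: 3× C (D2) → no; 6× C (D3) → no; 3× C (D1) → no; 1× N (D2) → no; 1× S (D1) → no; 2× O (D1) → match; 1× Cl (D1) → no; 1× c (aromatic, D3) → no; 5× c (aromatic, D2) → no.
That gives 2 matching atoms.

2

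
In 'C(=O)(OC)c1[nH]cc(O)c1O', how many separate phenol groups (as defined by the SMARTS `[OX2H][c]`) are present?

[OX2H][c] is the SMARTS for a phenol: a hydroxyl oxygen attached to an aromatic carbon.
The molecule carries 2 separate instances of a hydroxyl group (-OH) meeting every constraint; each maps to a distinct set of atoms, giving 2 matches.

2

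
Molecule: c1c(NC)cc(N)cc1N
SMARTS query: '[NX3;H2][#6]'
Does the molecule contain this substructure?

Yes

The pattern [NX3;H2][#6] describes a trivalent nitrogen with two H attached to carbon — a primary amine.
The molecule carries a primary amino group (-NH2), whose atoms satisfy every constraint of the query, so the pattern matches.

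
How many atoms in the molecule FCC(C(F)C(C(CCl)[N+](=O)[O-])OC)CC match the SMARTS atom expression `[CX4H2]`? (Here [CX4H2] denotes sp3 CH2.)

3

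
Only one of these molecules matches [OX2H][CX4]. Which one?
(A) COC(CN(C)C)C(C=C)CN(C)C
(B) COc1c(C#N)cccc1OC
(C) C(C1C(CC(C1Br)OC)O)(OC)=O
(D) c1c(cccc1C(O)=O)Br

[OX2H][CX4] describes a hydroxyl oxygen bound to an sp3 (X4) carbon (an aliphatic alcohol).
(A) has a methoxy ether (-OCH3) but the oxygen has H0 (ether), not H1.
(B) has a methoxy ether (-OCH3) but the oxygen has H0 (ether), not H1.
(C) contains a hydroxyl group (-OH), which satisfies every atom and bond constraint.
(D) has a carboxylic acid group (-C(=O)OH) but the -OH is on a CX3 carbonyl carbon, not a CX4 carbon.
So the answer is (C).

C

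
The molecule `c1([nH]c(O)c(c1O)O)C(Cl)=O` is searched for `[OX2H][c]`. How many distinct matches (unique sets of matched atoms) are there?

3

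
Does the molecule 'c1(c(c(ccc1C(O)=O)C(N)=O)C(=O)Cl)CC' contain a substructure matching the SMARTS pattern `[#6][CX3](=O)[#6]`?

The pattern [#6][CX3](=O)[#6] describes a carbonyl carbon (no H) flanked by two carbons — a ketone.
The closest candidate here is a carboxylic acid group (-C(=O)OH), but one neighbour of the carbonyl carbon is O, not C. No other fragment satisfies the full query, so there is no match.

No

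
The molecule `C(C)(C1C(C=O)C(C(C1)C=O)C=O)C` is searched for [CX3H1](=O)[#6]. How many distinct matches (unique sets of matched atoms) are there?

3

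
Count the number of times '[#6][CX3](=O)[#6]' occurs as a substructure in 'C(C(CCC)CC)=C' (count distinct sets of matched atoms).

0

[#6][CX3](=O)[#6] is the SMARTS for a ketone: a carbonyl carbon (no H) flanked by two carbons.
No fragment in the molecule satisfies every constraint, giving 0 matches.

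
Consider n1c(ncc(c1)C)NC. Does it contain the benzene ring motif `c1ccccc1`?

No

The pattern c1ccccc1 describes six aromatic carbons in a ring — a benzene ring.
The closest candidate here is a methyl group (-CH3), but no six-membered all-carbon aromatic ring is present. No other fragment satisfies the full query, so there is no match.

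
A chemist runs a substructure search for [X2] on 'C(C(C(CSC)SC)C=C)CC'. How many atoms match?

2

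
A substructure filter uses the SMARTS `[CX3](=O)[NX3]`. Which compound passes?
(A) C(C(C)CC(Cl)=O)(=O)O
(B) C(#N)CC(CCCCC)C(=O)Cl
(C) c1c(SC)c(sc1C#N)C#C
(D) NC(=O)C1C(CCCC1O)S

[CX3](=O)[NX3] describes a carbonyl carbon bonded to a trivalent nitrogen (an amide).
(A) has a carboxylic acid group (-C(=O)OH) but the carbonyl is bonded to O, not to an NX3 nitrogen.
(B) has a nitrile (-C#N) but the nitrile N is NX1 (triple-bonded), not NX3.
(C) has a nitrile (-C#N) but the nitrile N is NX1 (triple-bonded), not NX3.
(D) contains a primary amide (-C(=O)NH2), which satisfies every atom and bond constraint.
So the answer is (D).

D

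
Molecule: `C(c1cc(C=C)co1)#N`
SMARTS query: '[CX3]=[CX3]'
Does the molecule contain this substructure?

The pattern [CX3]=[CX3] describes a non-aromatic C=C double bond between two sp2 carbons — an alkene.
The molecule carries a vinyl group (-CH=CH2), whose atoms satisfy every constraint of the query, so the pattern matches.

Yes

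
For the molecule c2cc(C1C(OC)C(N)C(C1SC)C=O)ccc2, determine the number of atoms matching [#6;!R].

The query [#6;!R] means: carbon not in any ring.
Check the 18 heavy atoms by environment: 5× C (in 5-ring) → no; 1× S (acyclic) → no; 3× C (acyclic) → match; 1× N (acyclic) → no; 6× c (aromatic, in 6-ring) → no; 2× O (acyclic) → no.
That gives 3 matching atoms.

3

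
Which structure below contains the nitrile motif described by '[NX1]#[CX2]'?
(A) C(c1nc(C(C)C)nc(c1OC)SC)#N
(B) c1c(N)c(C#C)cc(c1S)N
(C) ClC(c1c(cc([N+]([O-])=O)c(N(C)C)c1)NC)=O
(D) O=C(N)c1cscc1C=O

A

[NX1]#[CX2] describes a nitrogen triple-bonded to a two-connected carbon (a nitrile).
(A) contains a nitrile (-C#N), which satisfies every atom and bond constraint.
(B) has a primary amino group (-NH2) but the nitrogen is NX3 (three connections), not NX1 triple-bonded.
(C) has a nitro group (-[N+](=O)[O-]) but there is no C#N triple bond.
(D) has a primary amide (-C(=O)NH2) but the nitrogen is NX3, not NX1.
So the answer is (A).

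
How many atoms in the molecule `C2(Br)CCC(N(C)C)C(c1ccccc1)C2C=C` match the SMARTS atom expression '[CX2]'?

0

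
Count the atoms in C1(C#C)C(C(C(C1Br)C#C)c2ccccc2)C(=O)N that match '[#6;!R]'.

The query [#6;!R] means: carbon not in any ring.
Check the 19 heavy atoms by environment: 5× C (in 5-ring) → no; 1× Br (acyclic) → no; 5× C (acyclic) → match; 1× O (acyclic) → no; 1× N (acyclic) → no; 6× c (aromatic, in 6-ring) → no.
That gives 5 matching atoms.

5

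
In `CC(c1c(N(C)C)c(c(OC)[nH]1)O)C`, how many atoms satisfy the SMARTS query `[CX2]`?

0

The query [CX2] means: C with X2: aliphatic carbon with exactly 2 total connections.
Check the 14 heavy atoms by environment: 1× n (aromatic, X3) → no; 4× c (aromatic, X3) → no; 6× C (X4) → no; 2× O (X2) → no; 1× N (X3) → no.
No environment satisfies the query, so 0 matching atoms.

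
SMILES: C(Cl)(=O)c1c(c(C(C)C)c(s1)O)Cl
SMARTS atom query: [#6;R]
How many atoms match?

Check the 13 heavy atoms by environment: 1× s (aromatic, in 5-ring) → no; 4× c (aromatic, in 5-ring) → match; 4× C (acyclic) → no; 2× O (acyclic) → no; 2× Cl (acyclic) → no.
That gives 4 matching atoms.

4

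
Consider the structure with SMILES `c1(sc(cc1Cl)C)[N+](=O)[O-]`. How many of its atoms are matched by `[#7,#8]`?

Check the 10 heavy atoms by environment: 1× s (aromatic) → no; 4× c (aromatic) → no; 1× C → no; 1× N (charge +1) → match; 1× O (charge -1) → match; 1× O → match; 1× Cl → no.
Summing the matching environments: 1 + 1 + 1 = 3 matching atoms.

3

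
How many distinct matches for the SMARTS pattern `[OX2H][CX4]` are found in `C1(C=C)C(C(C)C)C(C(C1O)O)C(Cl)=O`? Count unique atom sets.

2

[OX2H][CX4] is the SMARTS for an aliphatic alcohol: a hydroxyl oxygen bound to an sp3 (X4) carbon.
The molecule carries 2 separate instances of a hydroxyl group (-OH) meeting every constraint; each maps to a distinct set of atoms, giving 2 matches.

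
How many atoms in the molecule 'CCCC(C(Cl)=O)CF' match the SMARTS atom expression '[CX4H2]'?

The query [CX4H2] means: sp3 carbon (X4) with exactly two hydrogens.
Check the 9 heavy atoms by environment: 3× C (H2, X4) → match; 1× C (H1, X4) → no; 1× C (H3, X4) → no; 1× C (H0, X3) → no; 1× O (H0, X1) → no; 1× Cl (H0, X1) → no; 1× F (H0, X1) → no.
That gives 3 matching atoms.

3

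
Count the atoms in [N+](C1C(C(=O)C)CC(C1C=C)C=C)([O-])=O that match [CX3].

The query [CX3] means: C with X3: aliphatic carbon with exactly 3 total connections.
Check the 15 heavy atoms by environment: 6× C (X4) → no; 5× C (X3) → match; 2× O (X1) → no; 1× N (charge +1, X3) → no; 1× O (charge -1, X1) → no.
That gives 5 matching atoms.

5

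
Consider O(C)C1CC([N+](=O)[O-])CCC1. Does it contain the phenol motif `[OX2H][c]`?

No

The pattern [OX2H][c] describes a hydroxyl oxygen attached to an aromatic carbon — a phenol.
The closest candidate here is a methoxy ether (-OCH3), but the oxygen has H0, not H1. No other fragment satisfies the full query, so there is no match.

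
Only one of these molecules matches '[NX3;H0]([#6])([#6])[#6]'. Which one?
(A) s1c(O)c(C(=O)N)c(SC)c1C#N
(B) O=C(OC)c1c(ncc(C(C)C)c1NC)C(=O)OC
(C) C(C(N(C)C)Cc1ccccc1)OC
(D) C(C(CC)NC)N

[NX3;H0]([#6])([#6])[#6] describes a trivalent nitrogen with no H, bonded to three carbons (a tertiary amine).
(A) has a primary amide (-C(=O)NH2) but the amide nitrogen has H2 and only one carbon neighbour.
(B) has an N-methylamino group (-NHCH3) but the nitrogen still has one H (H1), not H0.
(C) contains a dimethylamino group (-N(CH3)2), which satisfies every atom and bond constraint.
(D) has a primary amino group (-NH2) but the nitrogen has H2, not H0 with three carbons.
So the answer is (C).

C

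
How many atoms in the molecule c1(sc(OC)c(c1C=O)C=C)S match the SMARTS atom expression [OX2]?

The query [OX2] means: aliphatic oxygen with two total connections — ether, hydroxyl, or ester single-bond O.
Check the 12 heavy atoms by environment: 1× s (aromatic, X2) → no; 4× c (aromatic, X3) → no; 3× C (X3) → no; 1× O (X2) → match; 1× C (X4) → no; 1× S (X2) → no; 1× O (X1) → no.
That gives 1 matching atom.

1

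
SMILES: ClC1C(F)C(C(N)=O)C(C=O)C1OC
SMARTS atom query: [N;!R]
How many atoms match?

1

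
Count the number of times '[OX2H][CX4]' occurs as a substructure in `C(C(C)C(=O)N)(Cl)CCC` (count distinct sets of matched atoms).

[OX2H][CX4] is the SMARTS for an aliphatic alcohol: a hydroxyl oxygen bound to an sp3 (X4) carbon.
No fragment in the molecule satisfies every constraint, giving 0 matches.

0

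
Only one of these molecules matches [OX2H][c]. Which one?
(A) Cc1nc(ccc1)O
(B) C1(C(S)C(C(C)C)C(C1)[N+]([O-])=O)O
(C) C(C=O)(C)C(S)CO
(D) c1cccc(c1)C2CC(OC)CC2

A

[OX2H][c] describes a hydroxyl oxygen attached to an aromatic carbon (a phenol).
(A) contains a hydroxyl group (-OH), which satisfies every atom and bond constraint.
(B) has a hydroxyl group (-OH) but the -OH is on an aliphatic carbon, not an aromatic c.
(C) has a hydroxyl group (-OH) but the -OH is on an aliphatic carbon, not an aromatic c.
(D) has a methoxy ether (-OCH3) but the oxygen has H0, not H1.
So the answer is (A).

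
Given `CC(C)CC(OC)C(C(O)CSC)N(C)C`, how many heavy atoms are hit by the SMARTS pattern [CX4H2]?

2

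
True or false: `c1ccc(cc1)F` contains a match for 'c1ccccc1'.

The pattern c1ccccc1 describes six aromatic carbons in a ring — a benzene ring.
The required atom environment is present in the molecule, so the pattern matches.

True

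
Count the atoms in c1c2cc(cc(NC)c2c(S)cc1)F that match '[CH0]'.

0

The query [CH0] means: aliphatic carbon with no attached hydrogen.
Check the 14 heavy atoms by environment: 5× c (aromatic, H0) → no; 5× c (aromatic, H1) → no; 1× S (H1) → no; 1× F (H0) → no; 1× N (H1) → no; 1× C (H3) → no.
No environment satisfies the query, so 0 matching atoms.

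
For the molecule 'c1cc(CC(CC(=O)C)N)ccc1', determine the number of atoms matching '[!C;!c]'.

Check the 13 heavy atoms by environment: 5× C → no; 1× O → match; 1× N → match; 6× c (aromatic) → no.
Summing the matching environments: 1 + 1 = 2 matching atoms.

2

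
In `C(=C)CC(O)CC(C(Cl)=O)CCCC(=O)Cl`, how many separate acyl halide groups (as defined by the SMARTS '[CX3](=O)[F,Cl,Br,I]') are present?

[CX3](=O)[F,Cl,Br,I] is the SMARTS for an acyl halide: a carbonyl carbon bonded to a halogen.
The molecule carries 2 separate instances of an acyl chloride (-C(=O)Cl) meeting every constraint; each maps to a distinct set of atoms, giving 2 matches.

2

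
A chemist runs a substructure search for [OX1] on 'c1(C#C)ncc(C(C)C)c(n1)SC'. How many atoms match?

0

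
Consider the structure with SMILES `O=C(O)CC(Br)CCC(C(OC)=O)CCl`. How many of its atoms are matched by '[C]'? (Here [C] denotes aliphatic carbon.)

Check the 15 heavy atoms by environment: 9× C → match; 4× O → no; 1× Br → no; 1× Cl → no.
That gives 9 matching atoms.

9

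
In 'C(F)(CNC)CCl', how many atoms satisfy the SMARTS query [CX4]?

4

Check the 7 heavy atoms by environment: 4× C (X4) → match; 1× Cl (X1) → no; 1× F (X1) → no; 1× N (X3) → no.
That gives 4 matching atoms.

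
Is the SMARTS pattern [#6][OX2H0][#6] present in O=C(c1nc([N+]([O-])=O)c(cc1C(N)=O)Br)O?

No

The pattern [#6][OX2H0][#6] describes an aliphatic oxygen bridging two carbons with no H on the oxygen — an ether.
The closest candidate here is a carboxylic acid group (-C(=O)OH), but the -OH oxygen has H1; the =O is OX1, not OX2. No other fragment satisfies the full query, so there is no match.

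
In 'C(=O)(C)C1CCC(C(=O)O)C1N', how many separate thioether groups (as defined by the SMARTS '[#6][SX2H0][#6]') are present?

0

[#6][SX2H0][#6] is the SMARTS for a thioether: an aliphatic sulfur bridging two carbons with no H on the sulfur.
No fragment in the molecule satisfies every constraint, giving 0 matches.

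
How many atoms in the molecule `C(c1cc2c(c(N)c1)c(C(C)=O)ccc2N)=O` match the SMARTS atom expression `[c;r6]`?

The query [c;r6] means: aromatic carbon that belongs to a six-membered ring.
Check the 17 heavy atoms by environment: 10× c (aromatic, in 6-ring) → match; 3× C (acyclic) → no; 2× O (acyclic) → no; 2× N (acyclic) → no.
That gives 10 matching atoms.

10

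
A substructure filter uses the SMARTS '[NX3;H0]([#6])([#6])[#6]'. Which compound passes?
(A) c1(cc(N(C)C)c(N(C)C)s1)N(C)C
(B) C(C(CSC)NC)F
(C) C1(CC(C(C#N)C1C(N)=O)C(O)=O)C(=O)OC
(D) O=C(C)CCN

[NX3;H0]([#6])([#6])[#6] describes a trivalent nitrogen with no H, bonded to three carbons (a tertiary amine).
(A) contains a dimethylamino group (-N(CH3)2), which satisfies every atom and bond constraint.
(B) has an N-methylamino group (-NHCH3) but the nitrogen still has one H (H1), not H0.
(C) has a primary amide (-C(=O)NH2) but the amide nitrogen has H2 and only one carbon neighbour.
(D) has a primary amino group (-NH2) but the nitrogen has H2, not H0 with three carbons.
So the answer is (A).

A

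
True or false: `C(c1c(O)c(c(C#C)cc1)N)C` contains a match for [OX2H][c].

True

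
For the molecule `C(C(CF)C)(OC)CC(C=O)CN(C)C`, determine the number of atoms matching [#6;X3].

1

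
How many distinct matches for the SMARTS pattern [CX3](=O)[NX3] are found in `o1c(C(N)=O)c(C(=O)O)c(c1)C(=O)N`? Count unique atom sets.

2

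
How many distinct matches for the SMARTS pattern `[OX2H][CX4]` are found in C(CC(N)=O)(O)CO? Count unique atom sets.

2

[OX2H][CX4] is the SMARTS for an aliphatic alcohol: a hydroxyl oxygen bound to an sp3 (X4) carbon.
The molecule carries 2 separate instances of a hydroxyl group (-OH) meeting every constraint; each maps to a distinct set of atoms, giving 2 matches.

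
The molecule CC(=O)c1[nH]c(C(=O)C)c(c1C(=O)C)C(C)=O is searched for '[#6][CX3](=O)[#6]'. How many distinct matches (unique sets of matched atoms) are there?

[#6][CX3](=O)[#6] is the SMARTS for a ketone: a carbonyl carbon (no H) flanked by two carbons.
The molecule carries 4 separate instances of an acetyl/ketone group (-C(=O)CH3) meeting every constraint; each maps to a distinct set of atoms, giving 4 matches.

4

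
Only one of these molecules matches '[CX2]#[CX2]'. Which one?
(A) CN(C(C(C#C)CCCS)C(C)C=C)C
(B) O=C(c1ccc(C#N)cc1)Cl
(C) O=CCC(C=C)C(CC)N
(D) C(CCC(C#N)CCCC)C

[CX2]#[CX2] describes a carbon-carbon triple bond (an alkyne).
(A) contains an ethynyl group (-C#CH), which satisfies every atom and bond constraint.
(B) has a nitrile (-C#N) but the triple bond is C#N, not C#C.
(C) has a vinyl group (-CH=CH2) but the C=C is a double bond; both carbons are CX3, not CX2.
(D) has a nitrile (-C#N) but the triple bond is C#N, not C#C.
So the answer is (A).

A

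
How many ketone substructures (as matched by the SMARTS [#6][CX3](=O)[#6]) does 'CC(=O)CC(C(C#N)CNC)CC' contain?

[#6][CX3](=O)[#6] is the SMARTS for a ketone: a carbonyl carbon (no H) flanked by two carbons.
Exactly one fragment in the molecule meets all constraints, giving 1 match.

1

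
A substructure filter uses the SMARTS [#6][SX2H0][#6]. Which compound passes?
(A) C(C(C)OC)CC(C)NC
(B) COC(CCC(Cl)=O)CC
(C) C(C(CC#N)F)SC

[#6][SX2H0][#6] describes an aliphatic sulfur bridging two carbons with no H on the sulfur (a thioether).
(A) has a methoxy ether (-OCH3) but the bridging atom is O, not S.
(B) has a methoxy ether (-OCH3) but the bridging atom is O, not S.
(C) contains a methylthio ether (-SCH3), which satisfies every atom and bond constraint.
So the answer is (C).

C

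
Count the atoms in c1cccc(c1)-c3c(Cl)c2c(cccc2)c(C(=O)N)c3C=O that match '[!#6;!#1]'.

4

The query [!#6;!#1] means: not carbon and not hydrogen — any heteroatom.
Check the 22 heavy atoms by environment: 16× c (aromatic) → no; 2× C → no; 2× O → match; 1× N → match; 1× Cl → match.
Summing the matching environments: 2 + 1 + 1 = 4 matching atoms.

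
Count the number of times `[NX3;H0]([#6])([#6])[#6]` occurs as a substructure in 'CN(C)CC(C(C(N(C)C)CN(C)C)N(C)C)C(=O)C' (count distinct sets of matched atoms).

[NX3;H0]([#6])([#6])[#6] is the SMARTS for a tertiary amine: a trivalent nitrogen with no H, bonded to three carbons.
The molecule carries 4 separate instances of a dimethylamino group (-N(CH3)2) meeting every constraint; each maps to a distinct set of atoms, giving 4 matches.

4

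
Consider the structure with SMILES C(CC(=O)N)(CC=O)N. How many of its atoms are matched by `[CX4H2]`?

The query [CX4H2] means: sp3 carbon (X4) with exactly two hydrogens.
Check the 9 heavy atoms by environment: 2× C (H2, X4) → match; 1× C (H1, X4) → no; 2× N (H2, X3) → no; 1× C (H1, X3) → no; 2× O (H0, X1) → no; 1× C (H0, X3) → no.
That gives 2 matching atoms.

2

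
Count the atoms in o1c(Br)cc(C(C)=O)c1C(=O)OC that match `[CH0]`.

The query [CH0] means: aliphatic carbon with no attached hydrogen.
Check the 13 heavy atoms by environment: 1× o (aromatic, H0) → no; 3× c (aromatic, H0) → no; 1× c (aromatic, H1) → no; 2× C (H0) → match; 3× O (H0) → no; 2× C (H3) → no; 1× Br (H0) → no.
That gives 2 matching atoms.

2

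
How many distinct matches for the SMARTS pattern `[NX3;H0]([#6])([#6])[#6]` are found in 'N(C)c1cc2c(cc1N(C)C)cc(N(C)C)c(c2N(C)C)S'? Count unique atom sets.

[NX3;H0]([#6])([#6])[#6] is the SMARTS for a tertiary amine: a trivalent nitrogen with no H, bonded to three carbons.
The molecule carries 3 separate instances of a dimethylamino group (-N(CH3)2) meeting every constraint; each maps to a distinct set of atoms, giving 3 matches.

3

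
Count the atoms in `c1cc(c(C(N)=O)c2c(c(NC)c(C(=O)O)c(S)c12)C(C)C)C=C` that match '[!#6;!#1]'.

Check the 24 heavy atoms by environment: 10× c (aromatic) → no; 8× C → no; 3× O → match; 2× N → match; 1× S → match.
Summing the matching environments: 3 + 2 + 1 = 6 matching atoms.

6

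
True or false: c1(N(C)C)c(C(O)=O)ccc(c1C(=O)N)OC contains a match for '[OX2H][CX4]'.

False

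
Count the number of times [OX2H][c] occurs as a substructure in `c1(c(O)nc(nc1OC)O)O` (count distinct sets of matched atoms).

[OX2H][c] is the SMARTS for a phenol: a hydroxyl oxygen attached to an aromatic carbon.
The molecule carries 3 separate instances of a hydroxyl group (-OH) meeting every constraint; each maps to a distinct set of atoms, giving 3 matches.

3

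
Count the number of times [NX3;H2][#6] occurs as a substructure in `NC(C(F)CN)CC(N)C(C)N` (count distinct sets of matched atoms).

[NX3;H2][#6] is the SMARTS for a primary amine: a trivalent nitrogen with two H attached to carbon.
The molecule carries 4 separate instances of a primary amino group (-NH2) meeting every constraint; each maps to a distinct set of atoms, giving 4 matches.

4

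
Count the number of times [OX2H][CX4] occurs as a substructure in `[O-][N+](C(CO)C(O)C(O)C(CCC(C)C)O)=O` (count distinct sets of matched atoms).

4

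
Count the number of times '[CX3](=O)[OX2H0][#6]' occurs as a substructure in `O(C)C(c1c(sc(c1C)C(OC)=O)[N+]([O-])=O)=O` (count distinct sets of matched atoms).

[CX3](=O)[OX2H0][#6] is the SMARTS for an ester: a carbonyl carbon bonded to an oxygen that is itself bonded to carbon (no H on that O).
The molecule carries 2 separate instances of a methyl-ester group (-C(=O)OCH3) meeting every constraint; each maps to a distinct set of atoms, giving 2 matches.

2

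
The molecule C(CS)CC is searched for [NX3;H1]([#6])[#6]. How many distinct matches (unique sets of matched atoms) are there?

0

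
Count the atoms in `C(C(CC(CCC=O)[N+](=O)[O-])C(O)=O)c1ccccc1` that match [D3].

5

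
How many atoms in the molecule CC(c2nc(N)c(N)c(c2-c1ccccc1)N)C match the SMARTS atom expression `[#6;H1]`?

6

The query [#6;H1] means: any carbon bearing exactly one hydrogen.
Check the 18 heavy atoms by environment: 1× n (aromatic, H0) → no; 6× c (aromatic, H0) → no; 3× N (H2) → no; 5× c (aromatic, H1) → match; 1× C (H1) → match; 2× C (H3) → no.
Summing the matching environments: 5 + 1 = 6 matching atoms.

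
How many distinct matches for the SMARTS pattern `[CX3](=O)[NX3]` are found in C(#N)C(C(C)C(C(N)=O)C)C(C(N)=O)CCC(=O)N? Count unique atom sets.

3

[CX3](=O)[NX3] is the SMARTS for an amide: a carbonyl carbon bonded to a trivalent nitrogen.
The molecule carries 3 separate instances of a primary amide (-C(=O)NH2) meeting every constraint; each maps to a distinct set of atoms, giving 3 matches.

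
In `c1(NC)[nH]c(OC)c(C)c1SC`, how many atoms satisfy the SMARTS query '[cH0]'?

Check the 12 heavy atoms by environment: 1× n (aromatic, H1) → no; 4× c (aromatic, H0) → match; 4× C (H3) → no; 1× S (H0) → no; 1× N (H1) → no; 1× O (H0) → no.
That gives 4 matching atoms.

4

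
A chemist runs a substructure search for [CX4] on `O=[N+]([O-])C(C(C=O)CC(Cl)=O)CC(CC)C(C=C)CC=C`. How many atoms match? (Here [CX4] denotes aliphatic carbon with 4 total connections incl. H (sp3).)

9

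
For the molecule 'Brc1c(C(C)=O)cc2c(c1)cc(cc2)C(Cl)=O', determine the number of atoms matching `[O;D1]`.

Check the 17 heavy atoms by environment: 5× c (aromatic, D3) → no; 5× c (aromatic, D2) → no; 2× C (D3) → no; 2× O (D1) → match; 1× Cl (D1) → no; 1× C (D1) → no; 1× Br (D1) → no.
That gives 2 matching atoms.

2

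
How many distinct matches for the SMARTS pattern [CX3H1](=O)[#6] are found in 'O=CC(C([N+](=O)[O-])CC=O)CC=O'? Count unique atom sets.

[CX3H1](=O)[#6] is the SMARTS for an aldehyde: an sp2 carbon with one H, double-bonded to O and single-bonded to carbon.
The molecule carries 3 separate instances of an aldehyde (-CHO) meeting every constraint; each maps to a distinct set of atoms, giving 3 matches.

3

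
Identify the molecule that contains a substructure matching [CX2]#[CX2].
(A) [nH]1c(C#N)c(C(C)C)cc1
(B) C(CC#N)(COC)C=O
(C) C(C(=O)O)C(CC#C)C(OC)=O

C

[CX2]#[CX2] describes a carbon-carbon triple bond (an alkyne).
(A) has a nitrile (-C#N) but the triple bond is C#N, not C#C.
(B) has a nitrile (-C#N) but the triple bond is C#N, not C#C.
(C) contains an ethynyl group (-C#CH), which satisfies every atom and bond constraint.
So the answer is (C).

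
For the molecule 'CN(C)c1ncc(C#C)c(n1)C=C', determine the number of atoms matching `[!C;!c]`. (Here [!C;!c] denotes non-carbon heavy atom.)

3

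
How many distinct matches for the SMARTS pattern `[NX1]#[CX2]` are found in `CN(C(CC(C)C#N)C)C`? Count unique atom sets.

1

[NX1]#[CX2] is the SMARTS for a nitrile: a nitrogen triple-bonded to a two-connected carbon.
Exactly one fragment in the molecule meets all constraints, giving 1 match.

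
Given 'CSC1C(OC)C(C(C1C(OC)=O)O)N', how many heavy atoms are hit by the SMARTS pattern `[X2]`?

4

The query [X2] means: any atom with exactly two total connections (bonds + H).
Check the 15 heavy atoms by environment: 8× C (X4) → no; 3× O (X2) → match; 1× S (X2) → match; 1× N (X3) → no; 1× C (X3) → no; 1× O (X1) → no.
Summing the matching environments: 3 + 1 = 4 matching atoms.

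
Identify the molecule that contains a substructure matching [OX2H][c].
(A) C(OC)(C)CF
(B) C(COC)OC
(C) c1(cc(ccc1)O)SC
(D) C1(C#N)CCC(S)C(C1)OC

C

[OX2H][c] describes a hydroxyl oxygen attached to an aromatic carbon (a phenol).
(A) has a methoxy ether (-OCH3) but the oxygen has H0, not H1.
(B) has a methoxy ether (-OCH3) but the oxygen has H0, not H1.
(C) contains a hydroxyl group (-OH), which satisfies every atom and bond constraint.
(D) has a methoxy ether (-OCH3) but the oxygen has H0, not H1.
So the answer is (C).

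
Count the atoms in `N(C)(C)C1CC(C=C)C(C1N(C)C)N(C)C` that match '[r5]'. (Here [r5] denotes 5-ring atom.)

The query [r5] means: r5 matches atoms in a five-membered ring.
Check the 16 heavy atoms by environment: 5× C (in 5-ring) → match; 3× N (acyclic) → no; 8× C (acyclic) → no.
That gives 5 matching atoms.

5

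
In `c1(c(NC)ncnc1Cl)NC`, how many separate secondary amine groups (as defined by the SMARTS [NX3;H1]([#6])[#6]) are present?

[NX3;H1]([#6])[#6] is the SMARTS for a secondary amine: a trivalent nitrogen with one H, bonded to two carbons.
The molecule carries 2 separate instances of an N-methylamino group (-NHCH3) meeting every constraint; each maps to a distinct set of atoms, giving 2 matches.

2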